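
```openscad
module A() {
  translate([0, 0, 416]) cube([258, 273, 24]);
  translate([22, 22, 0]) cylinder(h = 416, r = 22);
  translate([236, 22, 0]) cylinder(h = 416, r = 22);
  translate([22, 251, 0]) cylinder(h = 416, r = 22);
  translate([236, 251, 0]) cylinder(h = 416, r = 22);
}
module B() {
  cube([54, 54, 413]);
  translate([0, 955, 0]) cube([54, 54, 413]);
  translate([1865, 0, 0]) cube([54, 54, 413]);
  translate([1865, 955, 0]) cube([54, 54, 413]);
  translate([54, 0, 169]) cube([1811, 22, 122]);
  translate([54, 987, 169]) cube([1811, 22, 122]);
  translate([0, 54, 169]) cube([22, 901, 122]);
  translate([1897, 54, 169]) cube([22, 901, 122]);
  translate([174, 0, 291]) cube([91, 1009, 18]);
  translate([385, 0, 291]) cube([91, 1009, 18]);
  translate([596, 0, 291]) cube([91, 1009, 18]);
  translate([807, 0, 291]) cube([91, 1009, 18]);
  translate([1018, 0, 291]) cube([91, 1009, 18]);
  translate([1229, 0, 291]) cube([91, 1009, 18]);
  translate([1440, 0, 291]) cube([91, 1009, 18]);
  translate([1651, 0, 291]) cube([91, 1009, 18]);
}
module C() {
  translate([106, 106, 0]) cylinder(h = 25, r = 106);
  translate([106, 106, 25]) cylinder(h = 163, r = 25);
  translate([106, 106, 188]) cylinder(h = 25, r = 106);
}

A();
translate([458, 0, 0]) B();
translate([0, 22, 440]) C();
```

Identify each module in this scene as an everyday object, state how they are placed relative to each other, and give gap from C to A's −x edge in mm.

A is a stool. B is a bed frame. C is a spool. The bed frame is on the floor beside the stool on its +x side. The spool is on top of the stool. The gap from the spool to the stool's −x edge is 0 mm.

The spool's min-x is at 0; the stool's min-x is 0; gap = 0 mm.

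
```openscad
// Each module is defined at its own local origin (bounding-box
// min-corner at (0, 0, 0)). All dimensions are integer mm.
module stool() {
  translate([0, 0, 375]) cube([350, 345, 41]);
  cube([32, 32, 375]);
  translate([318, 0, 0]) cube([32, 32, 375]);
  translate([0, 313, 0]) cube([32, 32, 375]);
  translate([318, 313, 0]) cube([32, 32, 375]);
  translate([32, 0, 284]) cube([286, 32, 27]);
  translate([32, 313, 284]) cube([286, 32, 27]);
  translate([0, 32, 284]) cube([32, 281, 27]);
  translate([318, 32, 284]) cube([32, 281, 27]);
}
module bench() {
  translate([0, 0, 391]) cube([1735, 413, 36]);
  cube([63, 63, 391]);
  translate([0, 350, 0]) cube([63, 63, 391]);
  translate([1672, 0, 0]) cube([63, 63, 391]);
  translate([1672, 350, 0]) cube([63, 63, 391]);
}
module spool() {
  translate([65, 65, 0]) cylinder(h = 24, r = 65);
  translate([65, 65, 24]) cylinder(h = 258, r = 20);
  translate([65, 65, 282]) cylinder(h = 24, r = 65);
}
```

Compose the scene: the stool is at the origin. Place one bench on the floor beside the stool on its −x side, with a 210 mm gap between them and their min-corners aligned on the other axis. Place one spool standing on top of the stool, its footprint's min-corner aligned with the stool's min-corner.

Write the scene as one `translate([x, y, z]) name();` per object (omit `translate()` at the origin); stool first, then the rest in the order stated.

stool();
translate([-1945, 0, 0]) bench();
translate([0, 0, 416]) spool();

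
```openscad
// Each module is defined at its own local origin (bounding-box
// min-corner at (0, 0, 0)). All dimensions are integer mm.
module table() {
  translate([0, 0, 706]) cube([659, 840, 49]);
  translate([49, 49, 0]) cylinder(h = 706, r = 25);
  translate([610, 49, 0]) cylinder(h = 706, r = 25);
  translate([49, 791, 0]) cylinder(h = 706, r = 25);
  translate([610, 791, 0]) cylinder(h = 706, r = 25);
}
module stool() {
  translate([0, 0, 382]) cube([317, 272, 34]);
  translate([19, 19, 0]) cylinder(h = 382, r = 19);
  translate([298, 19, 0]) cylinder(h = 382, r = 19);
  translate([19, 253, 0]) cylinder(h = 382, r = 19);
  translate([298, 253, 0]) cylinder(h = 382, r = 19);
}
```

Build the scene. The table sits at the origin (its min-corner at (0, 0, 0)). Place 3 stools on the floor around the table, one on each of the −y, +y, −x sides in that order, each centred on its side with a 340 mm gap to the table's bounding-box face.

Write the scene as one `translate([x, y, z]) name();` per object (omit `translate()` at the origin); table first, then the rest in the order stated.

table();
translate([171, -612, 0]) stool();
translate([171, 1180, 0]) stool();
translate([-657, 284, 0]) stool();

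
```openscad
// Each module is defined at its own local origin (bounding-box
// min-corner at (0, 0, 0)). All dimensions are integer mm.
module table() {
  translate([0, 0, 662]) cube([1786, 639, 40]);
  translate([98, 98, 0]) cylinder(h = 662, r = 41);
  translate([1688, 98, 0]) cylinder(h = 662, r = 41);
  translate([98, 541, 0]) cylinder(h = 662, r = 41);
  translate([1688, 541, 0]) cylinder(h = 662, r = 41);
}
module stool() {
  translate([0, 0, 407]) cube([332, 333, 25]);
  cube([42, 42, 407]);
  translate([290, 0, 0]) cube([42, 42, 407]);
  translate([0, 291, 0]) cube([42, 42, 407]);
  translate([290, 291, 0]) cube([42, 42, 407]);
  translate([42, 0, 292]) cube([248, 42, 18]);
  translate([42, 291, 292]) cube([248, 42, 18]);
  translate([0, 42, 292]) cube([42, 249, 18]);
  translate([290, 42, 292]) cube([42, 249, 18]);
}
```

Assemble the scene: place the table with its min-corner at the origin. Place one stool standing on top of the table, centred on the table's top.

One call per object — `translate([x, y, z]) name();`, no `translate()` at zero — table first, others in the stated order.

table();
translate([727, 153, 702]) stool();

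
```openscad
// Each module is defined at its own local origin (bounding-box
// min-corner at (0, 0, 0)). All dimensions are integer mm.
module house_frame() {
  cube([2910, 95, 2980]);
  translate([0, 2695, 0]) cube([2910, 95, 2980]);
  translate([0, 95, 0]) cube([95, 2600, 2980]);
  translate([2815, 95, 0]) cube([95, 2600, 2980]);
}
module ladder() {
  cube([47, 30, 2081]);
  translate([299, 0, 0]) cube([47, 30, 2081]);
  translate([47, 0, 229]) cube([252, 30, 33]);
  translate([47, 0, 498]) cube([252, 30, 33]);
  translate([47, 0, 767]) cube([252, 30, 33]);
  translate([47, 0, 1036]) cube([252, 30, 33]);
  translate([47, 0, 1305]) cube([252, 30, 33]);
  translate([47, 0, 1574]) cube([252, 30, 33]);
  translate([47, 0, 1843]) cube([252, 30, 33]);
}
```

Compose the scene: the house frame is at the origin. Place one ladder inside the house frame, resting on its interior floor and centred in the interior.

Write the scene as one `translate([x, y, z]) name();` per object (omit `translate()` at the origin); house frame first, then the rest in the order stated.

house_frame();
translate([1282, 1380, 0]) ladder();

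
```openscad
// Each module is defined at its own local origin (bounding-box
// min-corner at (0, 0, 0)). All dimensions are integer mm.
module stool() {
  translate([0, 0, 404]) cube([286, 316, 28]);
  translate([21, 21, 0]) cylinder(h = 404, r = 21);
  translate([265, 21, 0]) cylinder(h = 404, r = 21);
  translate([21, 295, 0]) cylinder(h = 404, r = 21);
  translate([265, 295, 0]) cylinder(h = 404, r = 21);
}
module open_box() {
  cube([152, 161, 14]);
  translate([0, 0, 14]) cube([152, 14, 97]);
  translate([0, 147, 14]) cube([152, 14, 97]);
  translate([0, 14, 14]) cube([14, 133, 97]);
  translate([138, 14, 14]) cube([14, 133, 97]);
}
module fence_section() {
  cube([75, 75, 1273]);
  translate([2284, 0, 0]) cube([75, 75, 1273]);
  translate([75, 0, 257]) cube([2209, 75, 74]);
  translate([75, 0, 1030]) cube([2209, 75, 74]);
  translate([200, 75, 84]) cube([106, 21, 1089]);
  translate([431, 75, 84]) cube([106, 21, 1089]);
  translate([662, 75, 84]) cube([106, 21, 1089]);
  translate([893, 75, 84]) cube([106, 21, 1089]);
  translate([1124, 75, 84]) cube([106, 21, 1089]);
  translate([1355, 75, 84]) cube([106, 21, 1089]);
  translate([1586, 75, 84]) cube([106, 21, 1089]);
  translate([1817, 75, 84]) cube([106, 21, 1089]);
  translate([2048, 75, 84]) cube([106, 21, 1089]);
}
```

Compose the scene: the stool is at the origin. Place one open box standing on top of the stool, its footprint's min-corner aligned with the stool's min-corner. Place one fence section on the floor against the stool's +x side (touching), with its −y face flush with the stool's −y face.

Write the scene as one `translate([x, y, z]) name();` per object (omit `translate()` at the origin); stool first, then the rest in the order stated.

stool();
translate([0, 0, 432]) open_box();
translate([286, 0, 0]) fence_section();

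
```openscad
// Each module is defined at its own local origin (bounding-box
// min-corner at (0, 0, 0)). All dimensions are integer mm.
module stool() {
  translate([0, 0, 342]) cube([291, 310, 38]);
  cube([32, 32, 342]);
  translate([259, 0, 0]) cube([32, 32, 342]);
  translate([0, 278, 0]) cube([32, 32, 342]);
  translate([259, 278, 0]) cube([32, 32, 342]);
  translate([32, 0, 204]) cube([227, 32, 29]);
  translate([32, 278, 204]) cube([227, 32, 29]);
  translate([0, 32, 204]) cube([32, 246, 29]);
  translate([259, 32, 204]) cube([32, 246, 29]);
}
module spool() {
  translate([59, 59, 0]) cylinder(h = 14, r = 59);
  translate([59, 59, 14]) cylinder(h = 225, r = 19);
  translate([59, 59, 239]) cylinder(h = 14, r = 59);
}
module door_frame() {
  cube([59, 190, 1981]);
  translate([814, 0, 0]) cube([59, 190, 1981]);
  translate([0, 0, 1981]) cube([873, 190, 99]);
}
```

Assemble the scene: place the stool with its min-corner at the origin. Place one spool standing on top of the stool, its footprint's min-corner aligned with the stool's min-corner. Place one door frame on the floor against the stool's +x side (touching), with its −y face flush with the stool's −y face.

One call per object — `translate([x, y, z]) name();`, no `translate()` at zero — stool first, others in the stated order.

stool();
translate([0, 0, 380]) spool();
translate([291, 0, 0]) door_frame();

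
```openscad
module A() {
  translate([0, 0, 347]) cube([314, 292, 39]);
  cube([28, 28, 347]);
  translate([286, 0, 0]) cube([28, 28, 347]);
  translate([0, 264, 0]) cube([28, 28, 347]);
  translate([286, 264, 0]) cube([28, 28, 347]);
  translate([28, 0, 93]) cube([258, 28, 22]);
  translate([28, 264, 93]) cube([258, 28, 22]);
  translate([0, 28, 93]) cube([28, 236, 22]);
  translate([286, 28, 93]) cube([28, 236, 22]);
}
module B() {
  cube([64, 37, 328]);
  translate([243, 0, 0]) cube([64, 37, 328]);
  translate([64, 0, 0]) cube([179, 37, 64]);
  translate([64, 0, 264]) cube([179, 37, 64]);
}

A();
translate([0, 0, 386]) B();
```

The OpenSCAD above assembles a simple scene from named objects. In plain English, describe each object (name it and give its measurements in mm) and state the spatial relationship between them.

A is a four-legged stool. The seat is 314×292 mm, 39 mm thick, top at z = 386 mm. It stands on four square legs, each 28×28 mm in cross-section, from z = 0 to the seat underside, each flush with a corner of the seat. Four stretchers, 28 mm wide and 22 mm tall, connect adjacent legs with their undersides at z = 93 mm, each running between the inner faces of the legs it joins and aligned with the legs' outer faces on the other axis.

B is a rectangular picture frame lying in the x–z plane (depth along y). The opening is 179 mm wide (x) by 200 mm tall (z), surrounded by a border 64 mm wide on all four sides. The frame is 37 mm deep and is made of two full-height vertical stiles with two horizontal rails fitted between them.

The picture frame is on top of the stool.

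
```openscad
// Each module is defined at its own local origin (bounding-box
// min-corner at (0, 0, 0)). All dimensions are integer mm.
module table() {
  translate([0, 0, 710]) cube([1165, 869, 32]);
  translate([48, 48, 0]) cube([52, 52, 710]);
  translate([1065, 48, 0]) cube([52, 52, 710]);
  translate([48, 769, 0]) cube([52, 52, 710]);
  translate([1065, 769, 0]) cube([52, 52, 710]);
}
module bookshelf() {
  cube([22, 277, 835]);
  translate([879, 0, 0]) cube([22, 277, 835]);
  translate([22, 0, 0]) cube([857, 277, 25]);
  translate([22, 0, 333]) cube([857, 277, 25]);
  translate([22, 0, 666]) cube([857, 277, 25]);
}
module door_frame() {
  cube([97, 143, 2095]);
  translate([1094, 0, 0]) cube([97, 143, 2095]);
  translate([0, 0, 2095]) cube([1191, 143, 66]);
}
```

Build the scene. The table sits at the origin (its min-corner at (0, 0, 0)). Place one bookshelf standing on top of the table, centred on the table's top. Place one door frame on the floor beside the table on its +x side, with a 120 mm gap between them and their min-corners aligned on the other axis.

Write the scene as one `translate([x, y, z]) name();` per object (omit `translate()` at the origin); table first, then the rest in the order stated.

table();
translate([132, 296, 742]) bookshelf();
translate([1285, 0, 0]) door_frame();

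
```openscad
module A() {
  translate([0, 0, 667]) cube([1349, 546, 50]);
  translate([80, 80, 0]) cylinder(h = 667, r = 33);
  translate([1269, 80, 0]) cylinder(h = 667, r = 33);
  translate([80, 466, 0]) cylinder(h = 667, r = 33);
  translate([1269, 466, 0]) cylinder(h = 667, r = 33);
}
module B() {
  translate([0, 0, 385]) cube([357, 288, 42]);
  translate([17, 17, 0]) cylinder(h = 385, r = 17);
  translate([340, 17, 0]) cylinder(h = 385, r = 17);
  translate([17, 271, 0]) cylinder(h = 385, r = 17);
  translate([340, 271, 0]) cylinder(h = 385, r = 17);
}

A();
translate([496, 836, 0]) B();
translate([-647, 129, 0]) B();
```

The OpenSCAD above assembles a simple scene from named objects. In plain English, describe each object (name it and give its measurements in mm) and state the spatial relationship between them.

A is a table with a 1349×546 mm rectangular top, 50 mm thick, top surface at z = 717 mm, supported by four round legs of 66 mm diameter, each leg's bounding box inset 47 mm from the nearest pair of top edges, running from the floor.

B is a four-legged stool. The seat is a 357×288×42 mm slab whose top surface is at z = 427 mm; four round legs, each 34 mm in diameter, run from the floor (z = 0) to the underside of the seat, each leg's axis is inset half a diameter from the nearest pair of seat edges (so the leg's bounding box is flush with the corner).

Two stools sit around the table at the +y, −x sides.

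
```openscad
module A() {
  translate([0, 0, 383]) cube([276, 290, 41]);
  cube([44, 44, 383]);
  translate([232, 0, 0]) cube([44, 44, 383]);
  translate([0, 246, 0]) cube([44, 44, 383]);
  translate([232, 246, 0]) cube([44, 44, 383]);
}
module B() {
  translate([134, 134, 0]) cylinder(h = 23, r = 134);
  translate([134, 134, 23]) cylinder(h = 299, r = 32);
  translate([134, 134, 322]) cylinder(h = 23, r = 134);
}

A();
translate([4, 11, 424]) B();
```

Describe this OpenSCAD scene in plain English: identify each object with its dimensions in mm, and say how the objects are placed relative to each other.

A is a four-legged stool. The seat is a 276×290×41 mm slab whose top surface is at z = 424 mm; four square legs, each 44×44 mm in cross-section, run from the floor (z = 0) to the underside of the seat, each flush with a corner of the seat.

B is a spool: two coaxial disc flanges of radius 134 mm and thickness 23 mm, joined by a core cylinder of radius 32 mm and height 299 mm. The lower flange rests on z = 0 and the three cylinders share a vertical axis.

The spool is on top of the stool, centred.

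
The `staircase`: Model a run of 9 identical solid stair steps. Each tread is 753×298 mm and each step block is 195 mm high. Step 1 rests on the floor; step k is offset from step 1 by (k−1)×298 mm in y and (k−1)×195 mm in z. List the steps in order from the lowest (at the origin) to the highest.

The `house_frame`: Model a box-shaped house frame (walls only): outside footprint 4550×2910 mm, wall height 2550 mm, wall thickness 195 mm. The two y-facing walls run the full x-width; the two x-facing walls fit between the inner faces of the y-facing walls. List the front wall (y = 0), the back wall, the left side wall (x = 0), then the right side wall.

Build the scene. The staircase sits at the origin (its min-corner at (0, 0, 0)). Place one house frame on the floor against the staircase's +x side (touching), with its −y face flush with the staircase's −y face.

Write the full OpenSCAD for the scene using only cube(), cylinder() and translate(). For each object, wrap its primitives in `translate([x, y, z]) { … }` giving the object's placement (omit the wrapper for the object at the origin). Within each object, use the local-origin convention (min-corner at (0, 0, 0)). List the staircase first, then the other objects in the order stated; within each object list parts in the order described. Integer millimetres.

cube([753, 298, 195]);
translate([0, 298, 195]) cube([753, 298, 195]);
translate([0, 596, 390]) cube([753, 298, 195]);
translate([0, 894, 585]) cube([753, 298, 195]);
translate([0, 1192, 780]) cube([753, 298, 195]);
translate([0, 1490, 975]) cube([753, 298, 195]);
translate([0, 1788, 1170]) cube([753, 298, 195]);
translate([0, 2086, 1365]) cube([753, 298, 195]);
translate([0, 2384, 1560]) cube([753, 298, 195]);
translate([753, 0, 0]) {
  cube([4550, 195, 2550]);
  translate([0, 2715, 0]) cube([4550, 195, 2550]);
  translate([0, 195, 0]) cube([195, 2520, 2550]);
  translate([4355, 195, 0]) cube([195, 2520, 2550]);
}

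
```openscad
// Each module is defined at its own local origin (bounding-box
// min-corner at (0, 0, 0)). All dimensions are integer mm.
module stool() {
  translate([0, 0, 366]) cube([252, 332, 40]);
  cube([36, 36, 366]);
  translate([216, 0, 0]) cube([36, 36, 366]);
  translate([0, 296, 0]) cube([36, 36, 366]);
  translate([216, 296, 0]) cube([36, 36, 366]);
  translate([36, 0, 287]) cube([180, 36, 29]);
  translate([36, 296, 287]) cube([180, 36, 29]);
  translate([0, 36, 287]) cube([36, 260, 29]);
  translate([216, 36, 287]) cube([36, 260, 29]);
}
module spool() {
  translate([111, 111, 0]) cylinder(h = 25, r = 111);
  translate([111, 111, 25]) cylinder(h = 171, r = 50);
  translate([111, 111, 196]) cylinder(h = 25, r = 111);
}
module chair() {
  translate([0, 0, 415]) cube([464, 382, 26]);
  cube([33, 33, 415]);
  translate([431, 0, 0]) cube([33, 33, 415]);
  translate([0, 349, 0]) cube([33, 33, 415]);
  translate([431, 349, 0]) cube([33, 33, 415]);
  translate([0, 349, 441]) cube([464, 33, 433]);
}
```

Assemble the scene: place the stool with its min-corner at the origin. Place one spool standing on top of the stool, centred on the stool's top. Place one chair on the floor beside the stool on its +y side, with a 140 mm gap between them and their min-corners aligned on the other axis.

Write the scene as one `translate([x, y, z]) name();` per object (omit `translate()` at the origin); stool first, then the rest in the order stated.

stool();
translate([15, 55, 406]) spool();
translate([0, 472, 0]) chair();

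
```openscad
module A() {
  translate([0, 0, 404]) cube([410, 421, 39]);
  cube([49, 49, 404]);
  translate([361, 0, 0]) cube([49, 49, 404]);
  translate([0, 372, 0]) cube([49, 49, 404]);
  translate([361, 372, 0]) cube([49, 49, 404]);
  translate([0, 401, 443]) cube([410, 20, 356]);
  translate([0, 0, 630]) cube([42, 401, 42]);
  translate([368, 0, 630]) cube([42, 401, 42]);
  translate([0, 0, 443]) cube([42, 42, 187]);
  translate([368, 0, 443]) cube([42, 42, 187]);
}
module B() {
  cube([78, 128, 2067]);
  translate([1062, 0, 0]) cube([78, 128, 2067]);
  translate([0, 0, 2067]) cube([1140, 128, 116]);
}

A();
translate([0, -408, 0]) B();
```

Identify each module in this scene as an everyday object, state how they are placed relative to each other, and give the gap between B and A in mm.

A is a chair. B is a door frame. The door frame is on the floor beside the chair on its −y side. The gap between the door frame and the chair is 280 mm.

The door frame's nearest face is 280 mm from the chair's −y face.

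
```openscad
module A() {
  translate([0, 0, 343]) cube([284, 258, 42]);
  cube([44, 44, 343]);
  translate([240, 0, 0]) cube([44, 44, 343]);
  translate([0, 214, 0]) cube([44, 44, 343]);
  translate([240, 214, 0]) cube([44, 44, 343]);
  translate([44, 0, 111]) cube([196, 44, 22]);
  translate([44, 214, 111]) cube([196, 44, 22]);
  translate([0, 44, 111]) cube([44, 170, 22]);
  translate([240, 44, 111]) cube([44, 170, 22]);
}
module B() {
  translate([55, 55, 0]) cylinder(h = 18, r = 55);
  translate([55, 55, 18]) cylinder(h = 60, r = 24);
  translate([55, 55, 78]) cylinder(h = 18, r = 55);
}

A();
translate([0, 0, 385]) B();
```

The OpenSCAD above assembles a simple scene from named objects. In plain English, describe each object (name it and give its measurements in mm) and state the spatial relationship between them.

A is a simple wooden stool: a rectangular seat 284 mm (x) by 258 mm (y), 42 mm thick, top face at z = 385 mm, on four square legs, each 44×44 mm in cross-section. The legs rest on z = 0, each flush with a corner of the seat. Four stretchers, 44 mm wide and 22 mm tall, connect adjacent legs with their undersides at z = 111 mm, each running between the inner faces of the legs it joins and aligned with the legs' outer faces on the other axis.

B is a spool: two coaxial disc flanges of radius 55 mm and thickness 18 mm, joined by a core cylinder of radius 24 mm and height 60 mm. The lower flange rests on z = 0 and the three cylinders share a vertical axis.

The spool is on top of the stool.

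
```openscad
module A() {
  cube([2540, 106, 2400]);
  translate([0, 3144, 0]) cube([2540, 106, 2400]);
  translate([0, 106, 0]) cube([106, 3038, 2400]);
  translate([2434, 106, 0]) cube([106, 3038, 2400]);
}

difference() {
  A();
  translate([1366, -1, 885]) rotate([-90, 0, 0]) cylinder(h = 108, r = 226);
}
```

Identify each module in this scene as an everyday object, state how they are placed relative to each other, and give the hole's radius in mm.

A is a house frame. The house frame has a circular hole through its front wall. The hole's radius is 226 mm.

The subtracted cylinder has r = 226 mm.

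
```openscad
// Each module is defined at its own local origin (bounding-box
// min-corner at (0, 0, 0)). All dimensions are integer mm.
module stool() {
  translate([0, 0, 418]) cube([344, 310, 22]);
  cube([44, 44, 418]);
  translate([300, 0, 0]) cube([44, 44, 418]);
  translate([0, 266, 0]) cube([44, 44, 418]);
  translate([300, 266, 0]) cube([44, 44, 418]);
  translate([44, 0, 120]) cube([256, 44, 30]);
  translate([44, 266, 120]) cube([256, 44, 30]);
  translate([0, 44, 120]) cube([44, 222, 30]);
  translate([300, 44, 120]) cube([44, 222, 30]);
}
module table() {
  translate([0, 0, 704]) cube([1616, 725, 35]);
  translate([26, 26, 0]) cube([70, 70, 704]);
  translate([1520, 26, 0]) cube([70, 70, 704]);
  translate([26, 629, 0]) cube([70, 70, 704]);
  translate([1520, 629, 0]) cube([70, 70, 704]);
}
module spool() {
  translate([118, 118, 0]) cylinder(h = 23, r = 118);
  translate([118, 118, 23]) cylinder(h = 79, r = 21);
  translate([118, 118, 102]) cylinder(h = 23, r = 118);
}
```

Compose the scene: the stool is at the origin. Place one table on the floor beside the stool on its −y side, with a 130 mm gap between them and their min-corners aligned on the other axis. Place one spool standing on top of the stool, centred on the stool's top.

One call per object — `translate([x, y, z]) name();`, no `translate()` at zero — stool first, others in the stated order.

stool();
translate([0, -855, 0]) table();
translate([54, 37, 440]) spool();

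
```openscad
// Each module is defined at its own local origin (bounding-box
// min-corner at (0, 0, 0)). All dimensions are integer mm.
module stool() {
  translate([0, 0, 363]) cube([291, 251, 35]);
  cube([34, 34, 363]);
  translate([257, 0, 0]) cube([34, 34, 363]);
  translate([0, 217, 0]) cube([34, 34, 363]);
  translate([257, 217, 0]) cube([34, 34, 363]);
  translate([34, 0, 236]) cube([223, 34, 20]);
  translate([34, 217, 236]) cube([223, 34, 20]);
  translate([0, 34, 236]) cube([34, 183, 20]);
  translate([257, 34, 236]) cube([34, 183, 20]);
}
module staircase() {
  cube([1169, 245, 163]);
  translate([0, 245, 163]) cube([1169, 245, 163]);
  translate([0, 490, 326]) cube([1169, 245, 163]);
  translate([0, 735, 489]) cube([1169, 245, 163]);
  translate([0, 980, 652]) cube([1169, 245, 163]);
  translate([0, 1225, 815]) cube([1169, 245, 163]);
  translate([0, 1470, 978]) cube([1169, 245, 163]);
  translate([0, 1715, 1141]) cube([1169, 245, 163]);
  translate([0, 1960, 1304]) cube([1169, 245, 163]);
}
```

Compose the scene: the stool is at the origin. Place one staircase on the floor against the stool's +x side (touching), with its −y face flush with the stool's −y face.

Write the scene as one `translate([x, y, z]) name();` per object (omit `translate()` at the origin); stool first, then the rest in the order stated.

stool();
translate([291, 0, 0]) staircase();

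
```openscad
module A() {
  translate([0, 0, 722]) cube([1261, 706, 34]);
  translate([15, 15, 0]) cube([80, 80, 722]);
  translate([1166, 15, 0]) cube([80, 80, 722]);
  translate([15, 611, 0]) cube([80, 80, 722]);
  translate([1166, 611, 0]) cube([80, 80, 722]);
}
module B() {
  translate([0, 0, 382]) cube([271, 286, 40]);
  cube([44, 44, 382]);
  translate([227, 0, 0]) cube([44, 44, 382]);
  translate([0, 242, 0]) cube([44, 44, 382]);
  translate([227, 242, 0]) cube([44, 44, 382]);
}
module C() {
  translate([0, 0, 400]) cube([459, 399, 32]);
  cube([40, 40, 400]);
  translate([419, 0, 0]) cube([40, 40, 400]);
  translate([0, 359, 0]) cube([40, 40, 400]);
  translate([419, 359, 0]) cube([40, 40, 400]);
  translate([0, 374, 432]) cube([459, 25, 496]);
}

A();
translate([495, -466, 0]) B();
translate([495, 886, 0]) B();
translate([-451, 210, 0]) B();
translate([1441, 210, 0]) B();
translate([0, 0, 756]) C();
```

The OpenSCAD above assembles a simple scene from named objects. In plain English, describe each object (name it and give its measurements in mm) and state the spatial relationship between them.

A is a rectangular dining table. The top is 1261×706×34 mm with its upper surface at z = 756 mm. It stands on four 80×80 mm square legs, each inset 15 mm from the nearest pair of top edges, running from the floor to the underside of the top.

B is a four-legged stool. The seat is a 271×286×40 mm slab whose top surface is at z = 422 mm; four square legs, each 44×44 mm in cross-section, run from the floor (z = 0) to the underside of the seat, each flush with a corner of the seat.

C is a chair: 459×399 mm seat, 32 mm thick, top at z = 432 mm, on four 40 mm square corner legs flush with the seat edges. A 25 mm thick backrest slab spans the full seat width, extending 496 mm above the seat top, its back face flush with the seat's +y edge.

Four stools sit around the table at the −y, +y, −x, +x sides. The chair is on top of the table.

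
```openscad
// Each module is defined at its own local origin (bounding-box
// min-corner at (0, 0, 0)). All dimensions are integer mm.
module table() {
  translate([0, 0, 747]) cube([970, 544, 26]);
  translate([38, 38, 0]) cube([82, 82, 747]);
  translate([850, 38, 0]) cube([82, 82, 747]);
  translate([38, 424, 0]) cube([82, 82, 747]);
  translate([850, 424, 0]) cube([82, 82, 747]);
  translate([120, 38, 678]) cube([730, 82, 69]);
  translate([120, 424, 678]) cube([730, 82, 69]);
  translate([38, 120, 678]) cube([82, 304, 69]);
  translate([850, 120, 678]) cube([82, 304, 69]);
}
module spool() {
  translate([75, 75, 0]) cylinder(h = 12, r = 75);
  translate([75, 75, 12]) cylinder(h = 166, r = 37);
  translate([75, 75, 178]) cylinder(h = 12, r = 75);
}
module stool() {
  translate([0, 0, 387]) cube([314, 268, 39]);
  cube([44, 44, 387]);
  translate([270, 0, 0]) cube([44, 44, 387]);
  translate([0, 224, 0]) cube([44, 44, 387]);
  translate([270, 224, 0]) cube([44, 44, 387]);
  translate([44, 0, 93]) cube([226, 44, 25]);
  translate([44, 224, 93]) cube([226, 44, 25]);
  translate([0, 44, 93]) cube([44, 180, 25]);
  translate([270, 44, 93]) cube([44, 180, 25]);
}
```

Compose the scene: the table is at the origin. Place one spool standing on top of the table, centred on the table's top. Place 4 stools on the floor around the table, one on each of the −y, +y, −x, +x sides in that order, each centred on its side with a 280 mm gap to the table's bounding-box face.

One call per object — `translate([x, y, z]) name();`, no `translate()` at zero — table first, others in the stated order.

table();
translate([410, 197, 773]) spool();
translate([328, -548, 0]) stool();
translate([328, 824, 0]) stool();
translate([-594, 138, 0]) stool();
translate([1250, 138, 0]) stool();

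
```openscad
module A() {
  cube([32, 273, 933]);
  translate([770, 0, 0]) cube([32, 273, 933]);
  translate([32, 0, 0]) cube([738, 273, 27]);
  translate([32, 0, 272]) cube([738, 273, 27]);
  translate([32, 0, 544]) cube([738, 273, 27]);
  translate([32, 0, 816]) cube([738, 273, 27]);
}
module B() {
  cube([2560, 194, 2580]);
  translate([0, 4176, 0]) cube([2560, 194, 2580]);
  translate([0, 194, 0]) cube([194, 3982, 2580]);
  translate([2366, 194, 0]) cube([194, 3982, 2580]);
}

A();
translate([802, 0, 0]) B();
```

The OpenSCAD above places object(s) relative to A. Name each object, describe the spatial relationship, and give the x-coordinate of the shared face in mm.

The bookshelf's +x face and the house frame's −x face are both at x = 802 mm.

A is a bookshelf. B is a house frame. The house frame is against the bookshelf's +x side, with their −y faces flush. The x-coordinate of the shared face is 802 mm.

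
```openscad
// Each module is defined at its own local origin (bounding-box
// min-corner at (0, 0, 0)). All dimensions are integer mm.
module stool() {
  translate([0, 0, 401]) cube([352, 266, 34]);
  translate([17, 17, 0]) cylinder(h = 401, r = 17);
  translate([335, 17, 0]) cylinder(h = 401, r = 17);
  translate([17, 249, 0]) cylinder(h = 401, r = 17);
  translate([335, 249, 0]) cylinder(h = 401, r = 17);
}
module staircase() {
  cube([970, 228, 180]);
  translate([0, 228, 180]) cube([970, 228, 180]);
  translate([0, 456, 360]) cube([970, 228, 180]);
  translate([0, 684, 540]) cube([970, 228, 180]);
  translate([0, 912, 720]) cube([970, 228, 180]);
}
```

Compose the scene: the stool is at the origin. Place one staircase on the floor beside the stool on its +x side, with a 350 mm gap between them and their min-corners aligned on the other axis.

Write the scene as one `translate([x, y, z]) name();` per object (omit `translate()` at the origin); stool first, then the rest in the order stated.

stool();
translate([702, 0, 0]) staircase();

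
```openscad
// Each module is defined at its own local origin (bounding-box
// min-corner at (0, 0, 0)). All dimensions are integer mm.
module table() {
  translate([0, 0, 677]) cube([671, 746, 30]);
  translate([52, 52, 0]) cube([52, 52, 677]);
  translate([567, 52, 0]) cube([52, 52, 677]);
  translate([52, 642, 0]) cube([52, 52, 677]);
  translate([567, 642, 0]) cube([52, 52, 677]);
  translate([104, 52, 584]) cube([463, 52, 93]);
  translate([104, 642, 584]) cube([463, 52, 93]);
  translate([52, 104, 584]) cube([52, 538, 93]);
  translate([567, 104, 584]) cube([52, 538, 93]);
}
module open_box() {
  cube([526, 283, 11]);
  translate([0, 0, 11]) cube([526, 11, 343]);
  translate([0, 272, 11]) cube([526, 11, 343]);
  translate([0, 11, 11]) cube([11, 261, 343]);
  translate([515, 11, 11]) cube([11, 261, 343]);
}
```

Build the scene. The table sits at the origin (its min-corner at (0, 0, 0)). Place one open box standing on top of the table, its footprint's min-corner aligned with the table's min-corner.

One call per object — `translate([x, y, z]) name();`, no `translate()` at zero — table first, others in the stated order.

table();
translate([0, 0, 707]) open_box();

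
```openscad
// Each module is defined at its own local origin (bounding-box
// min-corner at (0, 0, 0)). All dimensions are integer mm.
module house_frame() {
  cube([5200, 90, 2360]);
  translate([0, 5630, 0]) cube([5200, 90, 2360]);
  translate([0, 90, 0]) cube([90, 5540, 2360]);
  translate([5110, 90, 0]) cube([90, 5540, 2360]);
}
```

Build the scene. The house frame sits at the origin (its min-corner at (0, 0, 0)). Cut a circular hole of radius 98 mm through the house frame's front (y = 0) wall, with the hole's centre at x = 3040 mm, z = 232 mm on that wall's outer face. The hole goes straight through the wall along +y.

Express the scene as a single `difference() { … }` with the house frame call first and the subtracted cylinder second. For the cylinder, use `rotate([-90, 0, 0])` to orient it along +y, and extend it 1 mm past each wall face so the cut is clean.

difference() {
  house_frame();
  translate([3040, -1, 232]) rotate([-90, 0, 0]) cylinder(h = 92, r = 98);
}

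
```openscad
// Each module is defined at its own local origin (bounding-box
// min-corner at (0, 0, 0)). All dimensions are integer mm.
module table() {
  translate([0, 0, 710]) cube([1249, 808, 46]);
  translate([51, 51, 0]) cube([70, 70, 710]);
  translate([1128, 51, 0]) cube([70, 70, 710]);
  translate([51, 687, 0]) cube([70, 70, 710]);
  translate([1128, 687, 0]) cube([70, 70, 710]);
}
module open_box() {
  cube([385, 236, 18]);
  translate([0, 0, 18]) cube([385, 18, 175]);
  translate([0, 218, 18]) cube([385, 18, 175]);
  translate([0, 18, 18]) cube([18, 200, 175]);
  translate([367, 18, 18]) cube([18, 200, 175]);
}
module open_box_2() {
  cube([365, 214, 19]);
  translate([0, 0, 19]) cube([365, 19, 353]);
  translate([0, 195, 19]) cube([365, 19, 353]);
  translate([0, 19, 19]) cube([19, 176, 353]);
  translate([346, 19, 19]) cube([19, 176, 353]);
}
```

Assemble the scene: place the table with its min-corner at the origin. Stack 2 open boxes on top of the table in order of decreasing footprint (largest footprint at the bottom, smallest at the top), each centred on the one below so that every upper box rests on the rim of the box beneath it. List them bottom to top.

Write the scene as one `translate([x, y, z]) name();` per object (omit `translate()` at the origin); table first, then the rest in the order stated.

table();
translate([432, 286, 756]) open_box();
translate([442, 297, 949]) open_box_2();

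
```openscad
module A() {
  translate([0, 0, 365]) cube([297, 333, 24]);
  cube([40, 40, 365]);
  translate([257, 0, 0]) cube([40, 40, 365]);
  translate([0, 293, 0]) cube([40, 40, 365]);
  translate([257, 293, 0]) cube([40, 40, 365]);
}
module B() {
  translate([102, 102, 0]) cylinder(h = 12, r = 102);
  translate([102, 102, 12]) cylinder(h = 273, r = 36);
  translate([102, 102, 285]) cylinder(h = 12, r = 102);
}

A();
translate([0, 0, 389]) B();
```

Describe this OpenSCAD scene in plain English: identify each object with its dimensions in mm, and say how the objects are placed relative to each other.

A is a four-legged stool. The seat is a 297×333×24 mm slab whose top surface is at z = 389 mm; four square legs, each 40×40 mm in cross-section, run from the floor (z = 0) to the underside of the seat, each flush with a corner of the seat.

B is a spool: two coaxial disc flanges of radius 102 mm and thickness 12 mm, joined by a core cylinder of radius 36 mm and height 273 mm. The lower flange rests on z = 0 and the three cylinders share a vertical axis.

The spool is on top of the stool.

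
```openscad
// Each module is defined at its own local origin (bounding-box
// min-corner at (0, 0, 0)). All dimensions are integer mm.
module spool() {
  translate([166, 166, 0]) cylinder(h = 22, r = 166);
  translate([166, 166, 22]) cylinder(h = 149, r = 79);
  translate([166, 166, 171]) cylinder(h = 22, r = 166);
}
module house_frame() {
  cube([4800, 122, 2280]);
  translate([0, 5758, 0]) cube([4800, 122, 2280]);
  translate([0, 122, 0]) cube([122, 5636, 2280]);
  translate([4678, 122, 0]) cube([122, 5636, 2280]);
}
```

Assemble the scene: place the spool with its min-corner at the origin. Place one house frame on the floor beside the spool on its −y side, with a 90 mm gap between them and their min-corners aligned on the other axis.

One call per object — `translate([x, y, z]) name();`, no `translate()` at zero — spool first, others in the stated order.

spool();
translate([0, -5970, 0]) house_frame();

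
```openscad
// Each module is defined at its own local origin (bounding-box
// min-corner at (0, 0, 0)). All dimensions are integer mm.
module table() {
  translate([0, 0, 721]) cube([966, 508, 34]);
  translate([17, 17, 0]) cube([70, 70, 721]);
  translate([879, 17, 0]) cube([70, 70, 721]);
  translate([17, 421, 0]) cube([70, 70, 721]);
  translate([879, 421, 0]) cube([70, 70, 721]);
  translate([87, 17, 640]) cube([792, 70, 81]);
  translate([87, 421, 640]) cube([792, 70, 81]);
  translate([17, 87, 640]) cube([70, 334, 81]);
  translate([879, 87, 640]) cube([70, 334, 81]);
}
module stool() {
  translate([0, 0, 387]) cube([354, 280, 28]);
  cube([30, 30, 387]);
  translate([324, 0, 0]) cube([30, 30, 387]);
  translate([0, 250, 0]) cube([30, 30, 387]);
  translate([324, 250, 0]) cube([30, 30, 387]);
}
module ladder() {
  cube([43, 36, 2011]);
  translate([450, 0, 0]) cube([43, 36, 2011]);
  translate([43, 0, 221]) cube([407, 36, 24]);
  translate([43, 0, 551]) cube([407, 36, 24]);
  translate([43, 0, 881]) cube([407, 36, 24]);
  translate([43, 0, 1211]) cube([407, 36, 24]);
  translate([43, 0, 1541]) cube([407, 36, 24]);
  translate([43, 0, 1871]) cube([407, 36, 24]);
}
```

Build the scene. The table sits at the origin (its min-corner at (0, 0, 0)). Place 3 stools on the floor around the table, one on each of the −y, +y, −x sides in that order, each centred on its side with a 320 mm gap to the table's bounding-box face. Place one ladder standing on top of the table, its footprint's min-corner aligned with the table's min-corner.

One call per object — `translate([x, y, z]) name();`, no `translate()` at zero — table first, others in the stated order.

table();
translate([306, -600, 0]) stool();
translate([306, 828, 0]) stool();
translate([-674, 114, 0]) stool();
translate([0, 0, 755]) ladder();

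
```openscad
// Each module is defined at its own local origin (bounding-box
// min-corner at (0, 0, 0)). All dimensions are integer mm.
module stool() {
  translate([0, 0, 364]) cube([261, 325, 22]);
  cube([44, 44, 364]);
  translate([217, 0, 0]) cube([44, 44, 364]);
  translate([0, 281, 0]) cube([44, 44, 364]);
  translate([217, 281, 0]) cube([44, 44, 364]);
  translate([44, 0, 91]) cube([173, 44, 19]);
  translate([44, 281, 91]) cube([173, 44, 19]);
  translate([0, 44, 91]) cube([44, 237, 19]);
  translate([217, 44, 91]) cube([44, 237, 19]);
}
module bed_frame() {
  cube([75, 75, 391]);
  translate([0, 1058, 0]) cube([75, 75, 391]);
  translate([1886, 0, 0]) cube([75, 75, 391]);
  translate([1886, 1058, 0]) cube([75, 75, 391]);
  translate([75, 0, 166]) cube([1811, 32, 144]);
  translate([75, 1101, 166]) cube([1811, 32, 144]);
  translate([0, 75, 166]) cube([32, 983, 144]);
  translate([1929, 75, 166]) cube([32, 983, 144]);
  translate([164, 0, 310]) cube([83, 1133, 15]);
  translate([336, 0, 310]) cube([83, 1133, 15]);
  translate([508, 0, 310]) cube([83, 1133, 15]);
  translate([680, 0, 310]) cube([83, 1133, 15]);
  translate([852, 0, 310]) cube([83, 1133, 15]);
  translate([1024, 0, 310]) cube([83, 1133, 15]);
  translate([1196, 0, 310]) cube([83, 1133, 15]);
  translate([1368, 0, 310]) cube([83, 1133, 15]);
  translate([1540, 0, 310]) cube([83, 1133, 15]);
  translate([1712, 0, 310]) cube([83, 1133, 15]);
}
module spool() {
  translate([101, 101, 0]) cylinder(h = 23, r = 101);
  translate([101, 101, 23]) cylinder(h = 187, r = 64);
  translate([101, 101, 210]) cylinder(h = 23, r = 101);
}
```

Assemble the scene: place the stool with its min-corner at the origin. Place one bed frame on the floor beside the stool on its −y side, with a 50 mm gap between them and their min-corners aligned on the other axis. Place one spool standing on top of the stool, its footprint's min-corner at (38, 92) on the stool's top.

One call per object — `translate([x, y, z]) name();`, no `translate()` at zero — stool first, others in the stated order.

stool();
translate([0, -1183, 0]) bed_frame();
translate([38, 92, 386]) spool();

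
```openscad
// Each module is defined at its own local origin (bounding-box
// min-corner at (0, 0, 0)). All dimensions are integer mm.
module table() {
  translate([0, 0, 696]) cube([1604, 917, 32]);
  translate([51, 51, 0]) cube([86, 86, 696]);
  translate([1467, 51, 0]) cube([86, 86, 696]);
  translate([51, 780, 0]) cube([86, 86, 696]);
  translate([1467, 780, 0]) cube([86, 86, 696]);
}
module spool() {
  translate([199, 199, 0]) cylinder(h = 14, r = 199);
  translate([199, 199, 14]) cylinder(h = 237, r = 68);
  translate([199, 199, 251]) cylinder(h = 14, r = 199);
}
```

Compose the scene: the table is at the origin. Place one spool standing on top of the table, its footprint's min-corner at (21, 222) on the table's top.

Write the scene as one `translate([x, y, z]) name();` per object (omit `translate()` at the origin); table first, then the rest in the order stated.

table();
translate([21, 222, 728]) spool();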